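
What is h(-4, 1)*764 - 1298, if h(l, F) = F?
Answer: -534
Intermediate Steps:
h(-4, 1)*764 - 1298 = 1*764 - 1298 = 764 - 1298 = -534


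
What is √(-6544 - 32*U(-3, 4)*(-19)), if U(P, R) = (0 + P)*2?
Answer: 28*I*√13 ≈ 100.96*I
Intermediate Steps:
U(P, R) = 2*P (U(P, R) = P*2 = 2*P)
√(-6544 - 32*U(-3, 4)*(-19)) = √(-6544 - 64*(-3)*(-19)) = √(-6544 - 32*(-6)*(-19)) = √(-6544 + 192*(-19)) = √(-6544 - 3648) = √(-10192) = 28*I*√13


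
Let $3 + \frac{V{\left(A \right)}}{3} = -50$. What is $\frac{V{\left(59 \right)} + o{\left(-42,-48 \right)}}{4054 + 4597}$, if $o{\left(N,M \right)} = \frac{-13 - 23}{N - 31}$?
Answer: $- \frac{11571}{631523} \approx -0.018322$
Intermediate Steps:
$V{\left(A \right)} = -159$ ($V{\left(A \right)} = -9 + 3 \left(-50\right) = -9 - 150 = -159$)
$o{\left(N,M \right)} = - \frac{36}{-31 + N}$
$\frac{V{\left(59 \right)} + o{\left(-42,-48 \right)}}{4054 + 4597} = \frac{-159 - \frac{36}{-31 - 42}}{4054 + 4597} = \frac{-159 - \frac{36}{-73}}{8651} = \left(-159 - - \frac{36}{73}\right) \frac{1}{8651} = \left(-159 + \frac{36}{73}\right) \frac{1}{8651} = \left(- \frac{11571}{73}\right) \frac{1}{8651} = - \frac{11571}{631523}$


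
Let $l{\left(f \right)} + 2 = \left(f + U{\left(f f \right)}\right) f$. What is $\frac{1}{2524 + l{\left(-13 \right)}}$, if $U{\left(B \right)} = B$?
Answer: $\frac{1}{494} \approx 0.0020243$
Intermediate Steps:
$l{\left(f \right)} = -2 + f \left(f + f^{2}\right)$ ($l{\left(f \right)} = -2 + \left(f + f f\right) f = -2 + \left(f + f^{2}\right) f = -2 + f \left(f + f^{2}\right)$)
$\frac{1}{2524 + l{\left(-13 \right)}} = \frac{1}{2524 + \left(-2 + \left(-13\right)^{2} + \left(-13\right)^{3}\right)} = \frac{1}{2524 - 2030} = \frac{1}{494}$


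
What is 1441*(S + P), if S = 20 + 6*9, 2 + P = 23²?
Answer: 866041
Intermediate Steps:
P = 527 (P = -2 + 23² = -2 + 529 = 527)
S = 74 (S = 20 + 54 = 74)
1441*(S + P) = 1441*(74 + 527) = 1441*601 = 866041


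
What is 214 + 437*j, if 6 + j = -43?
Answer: -21199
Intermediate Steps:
j = -49 (j = -6 - 43 = -49)
214 + 437*j = 214 + 437*(-49) = 214 - 21413 = -21199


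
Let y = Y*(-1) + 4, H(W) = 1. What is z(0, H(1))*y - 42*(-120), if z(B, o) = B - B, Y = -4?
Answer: 5040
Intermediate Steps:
z(B, o) = 0
y = 8 (y = -4*(-1) + 4 = 4 + 4 = 8)
z(0, H(1))*y - 42*(-120) = 0*8 - 42*(-120) = 0 + 5040 = 5040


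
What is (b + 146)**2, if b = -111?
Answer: 1225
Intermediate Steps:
(b + 146)**2 = (-111 + 146)**2 = 35**2 = 1225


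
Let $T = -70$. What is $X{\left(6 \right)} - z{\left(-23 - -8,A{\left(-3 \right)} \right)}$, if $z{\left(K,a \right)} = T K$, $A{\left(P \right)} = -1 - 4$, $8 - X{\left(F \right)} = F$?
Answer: $-1048$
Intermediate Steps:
$X{\left(F \right)} = 8 - F$
$A{\left(P \right)} = -5$ ($A{\left(P \right)} = -1 - 4 = -5$)
$z{\left(K,a \right)} = - 70 K$
$X{\left(6 \right)} - z{\left(-23 - -8,A{\left(-3 \right)} \right)} = \left(8 - 6\right) - - 70 \left(-23 - -8\right) = \left(8 - 6\right) - - 70 \left(-23 + 8\right) = 2 - \left(-70\right) \left(-15\right) = 2 - 1050 = -1048$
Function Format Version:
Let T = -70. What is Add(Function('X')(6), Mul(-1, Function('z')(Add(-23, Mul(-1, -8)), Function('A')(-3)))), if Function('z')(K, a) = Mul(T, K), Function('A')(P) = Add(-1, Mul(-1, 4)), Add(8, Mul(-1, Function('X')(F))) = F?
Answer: -1048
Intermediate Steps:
Function('X')(F) = Add(8, Mul(-1, F))
Function('A')(P) = -5 (Function('A')(P) = Add(-1, -4) = -5)
Function('z')(K, a) = Mul(-70, K)
Add(Function('X')(6), Mul(-1, Function('z')(Add(-23, Mul(-1, -8)), Function('A')(-3)))) = Add(Add(8, Mul(-1, 6)), Mul(-1, Mul(-70, Add(-23, Mul(-1, -8))))) = Add(Add(8, -6), Mul(-1, Mul(-70, Add(-23, 8)))) = Add(2, Mul(-1, Mul(-70, -15))) = Add(2, Mul(-1, 1050)) = Add(2, -1050) = -1048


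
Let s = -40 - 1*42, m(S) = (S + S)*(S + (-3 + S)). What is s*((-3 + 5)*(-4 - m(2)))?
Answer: 1312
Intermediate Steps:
m(S) = 2*S*(-3 + 2*S) (m(S) = (2*S)*(-3 + 2*S) = 2*S*(-3 + 2*S))
s = -82 (s = -40 - 42 = -82)
s*((-3 + 5)*(-4 - m(2))) = -82*(-3 + 5)*(-4 - 2*2*(-3 + 2*2)) = -164*(-4 - 2*2*(-3 + 4)) = -164*(-4 - 2*2) = -164*(-4 - 1*4) = -164*(-4 - 4) = -164*(-8) = -82*(-16) = 1312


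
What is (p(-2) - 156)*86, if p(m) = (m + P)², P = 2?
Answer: -13416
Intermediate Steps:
p(m) = (2 + m)² (p(m) = (m + 2)² = (2 + m)²)
(p(-2) - 156)*86 = ((2 - 2)² - 156)*86 = (0² - 156)*86 = (0 - 156)*86 = -156*86 = -13416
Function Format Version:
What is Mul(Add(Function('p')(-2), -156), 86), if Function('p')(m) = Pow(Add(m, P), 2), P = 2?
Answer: -13416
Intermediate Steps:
Function('p')(m) = Pow(Add(2, m), 2) (Function('p')(m) = Pow(Add(m, 2), 2) = Pow(Add(2, m), 2))
Mul(Add(Function('p')(-2), -156), 86) = Mul(Add(Pow(Add(2, -2), 2), -156), 86) = Mul(Add(Pow(0, 2), -156), 86) = Mul(Add(0, -156), 86) = Mul(-156, 86) = -13416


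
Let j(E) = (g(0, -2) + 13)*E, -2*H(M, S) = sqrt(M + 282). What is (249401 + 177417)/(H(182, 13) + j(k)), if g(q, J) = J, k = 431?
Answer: 289077734/3210995 + 121948*sqrt(29)/3210995 ≈ 90.232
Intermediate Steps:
H(M, S) = -sqrt(282 + M)/2 (H(M, S) = -sqrt(M + 282)/2 = -sqrt(282 + M)/2)
j(E) = 11*E (j(E) = (-2 + 13)*E = 11*E)
(249401 + 177417)/(H(182, 13) + j(k)) = (249401 + 177417)/(-sqrt(282 + 182)/2 + 11*431) = 426818/(-2*sqrt(29) + 4741) = 426818/(4741 - 2*sqrt(29))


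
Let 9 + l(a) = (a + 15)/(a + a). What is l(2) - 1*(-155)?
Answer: 601/4 ≈ 150.25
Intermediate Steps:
l(a) = -9 + (15 + a)/(2*a) (l(a) = -9 + (a + 15)/(a + a) = -9 + (15 + a)/((2*a)) = -9 + (15 + a)*(1/(2*a)) = -9 + (15 + a)/(2*a))
l(2) - 1*(-155) = (½)*(15 - 17*2)/2 - 1*(-155) = (½)*(½)*(15 - 34) + 155 = (½)*(½)*(-19) + 155 = -19/4 + 155 = 601/4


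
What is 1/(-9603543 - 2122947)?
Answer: -1/11726490 ≈ -8.5277e-8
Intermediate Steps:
1/(-9603543 - 2122947) = 1/(-11726490) = -1/11726490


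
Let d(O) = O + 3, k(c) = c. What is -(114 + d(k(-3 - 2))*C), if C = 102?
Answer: 90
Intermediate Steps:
d(O) = 3 + O
-(114 + d(k(-3 - 2))*C) = -(114 + (3 + (-3 - 2))*102) = -(114 + (3 - 5)*102) = -(114 - 2*102) = -(114 - 204) = -1*(-90) = 90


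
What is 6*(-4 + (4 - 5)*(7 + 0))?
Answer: -66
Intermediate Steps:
6*(-4 + (4 - 5)*(7 + 0)) = 6*(-4 - 1*7) = 6*(-4 - 7) = 6*(-11) = -66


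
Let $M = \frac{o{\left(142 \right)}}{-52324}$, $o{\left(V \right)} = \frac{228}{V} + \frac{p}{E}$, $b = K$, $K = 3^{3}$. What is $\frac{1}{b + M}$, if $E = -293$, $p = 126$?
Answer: $\frac{272124043}{7347343047} \approx 0.037037$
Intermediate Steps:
$K = 27$
$b = 27$
$o{\left(V \right)} = - \frac{126}{293} + \frac{228}{V}$ ($o{\left(V \right)} = \frac{228}{V} + \frac{126}{-293} = \frac{228}{V} + 126 \left(- \frac{1}{293}\right) = \frac{228}{V} - \frac{126}{293} = - \frac{126}{293} + \frac{228}{V}$)
$M = - \frac{6114}{272124043}$ ($M = \frac{- \frac{126}{293} + \frac{228}{142}}{-52324} = \left(- \frac{126}{293} + 228 \cdot \frac{1}{142}\right) \left(- \frac{1}{52324}\right) = \left(- \frac{126}{293} + \frac{114}{71}\right) \left(- \frac{1}{52324}\right) = \frac{24456}{20803} \left(- \frac{1}{52324}\right) = - \frac{6114}{272124043} \approx -2.2468 \cdot 10^{-5}$)
$\frac{1}{b + M} = \frac{1}{27 - \frac{6114}{272124043}} = \frac{1}{\frac{7347343047}{272124043}} = \frac{272124043}{7347343047}$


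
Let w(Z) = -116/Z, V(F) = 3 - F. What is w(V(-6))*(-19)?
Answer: 2204/9 ≈ 244.89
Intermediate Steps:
w(V(-6))*(-19) = -116/(3 - 1*(-6))*(-19) = -116/(3 + 6)*(-19) = -116/9*(-19) = 2204/9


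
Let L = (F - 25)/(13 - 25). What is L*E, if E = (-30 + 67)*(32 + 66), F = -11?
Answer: 10878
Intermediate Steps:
L = 3 (L = (-11 - 25)/(13 - 25) = -36/(-12) = -36*(-1/12) = 3)
E = 3626 (E = 37*98 = 3626)
L*E = 3*3626 = 10878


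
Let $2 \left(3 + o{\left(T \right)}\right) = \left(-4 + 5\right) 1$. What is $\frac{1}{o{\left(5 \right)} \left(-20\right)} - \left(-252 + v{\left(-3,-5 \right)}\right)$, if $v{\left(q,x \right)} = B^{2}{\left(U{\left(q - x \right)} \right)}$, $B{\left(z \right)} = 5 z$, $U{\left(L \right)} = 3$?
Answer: $\frac{1351}{50} \approx 27.02$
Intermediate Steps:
$o{\left(T \right)} = - \frac{5}{2}$ ($o{\left(T \right)} = -3 + \frac{\left(-4 + 5\right) 1}{2} = -3 + \frac{1 \cdot 1}{2} = -3 + \frac{1}{2} \cdot 1 = -3 + \frac{1}{2} = - \frac{5}{2}$)
$v{\left(q,x \right)} = 225$ ($v{\left(q,x \right)} = \left(5 \cdot 3\right)^{2} = 15^{2} = 225$)
$\frac{1}{o{\left(5 \right)} \left(-20\right)} - \left(-252 + v{\left(-3,-5 \right)}\right) = \frac{1}{\left(- \frac{5}{2}\right) \left(-20\right)} + \left(252 - 225\right) = \frac{1}{50} + \left(252 - 225\right) = \frac{1}{50} + 27 = \frac{1351}{50}$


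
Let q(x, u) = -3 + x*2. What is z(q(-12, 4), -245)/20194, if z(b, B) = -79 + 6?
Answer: -73/20194 ≈ -0.0036149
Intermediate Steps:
q(x, u) = -3 + 2*x
z(b, B) = -73
z(q(-12, 4), -245)/20194 = -73/20194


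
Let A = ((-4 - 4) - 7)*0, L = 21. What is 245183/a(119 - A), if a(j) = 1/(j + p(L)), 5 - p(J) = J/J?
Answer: 30157509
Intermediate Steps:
p(J) = 4 (p(J) = 5 - J/J = 5 - 1*1 = 5 - 1 = 4)
A = 0 (A = (-8 - 7)*0 = -15*0 = 0)
a(j) = 1/(4 + j) (a(j) = 1/(j + 4) = 1/(4 + j))
245183/a(119 - A) = 245183/(1/(4 + (119 - 1*0))) = 245183/(1/(4 + (119 + 0))) = 245183/(1/(4 + 119)) = 245183/(1/123) = 245183*123 = 30157509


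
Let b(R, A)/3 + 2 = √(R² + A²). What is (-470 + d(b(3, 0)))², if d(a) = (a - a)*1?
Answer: 220900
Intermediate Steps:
b(R, A) = -6 + 3*√(A² + R²) (b(R, A) = -6 + 3*√(R² + A²) = -6 + 3*√(A² + R²))
d(a) = 0 (d(a) = 0*1 = 0)
(-470 + d(b(3, 0)))² = (-470 + 0)² = (-470)² = 220900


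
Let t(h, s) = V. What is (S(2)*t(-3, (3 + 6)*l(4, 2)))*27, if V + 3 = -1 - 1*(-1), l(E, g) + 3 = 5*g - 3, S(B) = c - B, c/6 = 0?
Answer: 162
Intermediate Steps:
c = 0 (c = 6*0 = 0)
S(B) = -B (S(B) = 0 - B = -B)
l(E, g) = -6 + 5*g (l(E, g) = -3 + (5*g - 3) = -3 + (-3 + 5*g) = -6 + 5*g)
V = -3 (V = -3 + (-1 - 1*(-1)) = -3 + (-1 + 1) = -3 + 0 = -3)
t(h, s) = -3
(S(2)*t(-3, (3 + 6)*l(4, 2)))*27 = (-1*2*(-3))*27 = -2*(-3)*27 = 6*27 = 162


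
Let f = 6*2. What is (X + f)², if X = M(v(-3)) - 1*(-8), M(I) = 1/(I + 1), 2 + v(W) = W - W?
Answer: 361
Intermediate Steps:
v(W) = -2 (v(W) = -2 + (W - W) = -2 + 0 = -2)
M(I) = 1/(1 + I)
X = 7 (X = 1/(1 - 2) - 1*(-8) = 1/(-1) + 8 = -1 + 8 = 7)
f = 12
(X + f)² = (7 + 12)² = 19² = 361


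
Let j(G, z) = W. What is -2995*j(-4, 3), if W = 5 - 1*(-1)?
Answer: -17970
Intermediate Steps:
W = 6 (W = 5 + 1 = 6)
j(G, z) = 6
-2995*j(-4, 3) = -2995*6 = -17970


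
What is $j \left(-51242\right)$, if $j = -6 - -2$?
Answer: $204968$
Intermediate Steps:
$j = -4$ ($j = -6 + 2 = -4$)
$j \left(-51242\right) = \left(-4\right) \left(-51242\right) = 204968$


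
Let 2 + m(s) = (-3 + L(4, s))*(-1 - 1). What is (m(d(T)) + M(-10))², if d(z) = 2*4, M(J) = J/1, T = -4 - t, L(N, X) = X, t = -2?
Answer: 484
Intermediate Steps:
T = -2 (T = -4 - 1*(-2) = -4 + 2 = -2)
M(J) = J (M(J) = J*1 = J)
d(z) = 8
m(s) = 4 - 2*s (m(s) = -2 + (-3 + s)*(-1 - 1) = -2 + (-3 + s)*(-2) = -2 + (6 - 2*s) = 4 - 2*s)
(m(d(T)) + M(-10))² = ((4 - 2*8) - 10)² = ((4 - 16) - 10)² = (-12 - 10)² = (-22)² = 484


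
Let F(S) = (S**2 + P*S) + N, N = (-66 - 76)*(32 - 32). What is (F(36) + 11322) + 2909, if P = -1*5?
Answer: 15347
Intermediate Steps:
P = -5
N = 0 (N = -142*0 = 0)
F(S) = S**2 - 5*S (F(S) = (S**2 - 5*S) + 0 = S**2 - 5*S)
(F(36) + 11322) + 2909 = (36*(-5 + 36) + 11322) + 2909 = (36*31 + 11322) + 2909 = (1116 + 11322) + 2909 = 12438 + 2909 = 15347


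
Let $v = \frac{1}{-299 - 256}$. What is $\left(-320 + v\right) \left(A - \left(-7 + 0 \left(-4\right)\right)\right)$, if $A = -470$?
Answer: $\frac{82229263}{555} \approx 1.4816 \cdot 10^{5}$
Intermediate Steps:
$v = - \frac{1}{555}$ ($v = \frac{1}{-299 - 256} = \frac{1}{-555} = - \frac{1}{555} \approx -0.0018018$)
$\left(-320 + v\right) \left(A - \left(-7 + 0 \left(-4\right)\right)\right) = \left(-320 - \frac{1}{555}\right) \left(-470 - \left(-7 + 0 \left(-4\right)\right)\right) = - \frac{177601 \left(-470 - \left(-7 + 0\right)\right)}{555} = - \frac{177601 \left(-470 - -7\right)}{555} = - \frac{177601 \left(-470 + 7\right)}{555} = \left(- \frac{177601}{555}\right) \left(-463\right) = \frac{82229263}{555}$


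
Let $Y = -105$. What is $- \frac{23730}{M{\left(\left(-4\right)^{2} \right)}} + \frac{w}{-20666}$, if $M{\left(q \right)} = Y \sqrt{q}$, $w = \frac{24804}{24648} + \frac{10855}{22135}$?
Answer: $\frac{816715739203}{14455164356} \approx 56.5$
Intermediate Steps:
$w = \frac{1046911}{699466}$ ($w = 24804 \cdot \frac{1}{24648} + 10855 \cdot \frac{1}{22135} = \frac{159}{158} + \frac{2171}{4427} = \frac{1046911}{699466} \approx 1.4967$)
$M{\left(q \right)} = - 105 \sqrt{q}$
$- \frac{23730}{M{\left(\left(-4\right)^{2} \right)}} + \frac{w}{-20666} = - \frac{23730}{\left(-105\right) \sqrt{\left(-4\right)^{2}}} + \frac{1046911}{699466 \left(-20666\right)} = - \frac{23730}{\left(-105\right) \sqrt{16}} + \frac{1046911}{699466} \left(- \frac{1}{20666}\right) = - \frac{23730}{\left(-105\right) 4} - \frac{1046911}{14455164356} = - \frac{23730}{-420} - \frac{1046911}{14455164356} = \left(-23730\right) \left(- \frac{1}{420}\right) - \frac{1046911}{14455164356} = \frac{113}{2} - \frac{1046911}{14455164356} = \frac{816715739203}{14455164356}$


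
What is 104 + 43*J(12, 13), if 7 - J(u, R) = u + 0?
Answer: -111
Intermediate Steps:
J(u, R) = 7 - u (J(u, R) = 7 - (u + 0) = 7 - u)
104 + 43*J(12, 13) = 104 + 43*(7 - 1*12) = 104 + 43*(7 - 12) = 104 + 43*(-5) = 104 - 215 = -111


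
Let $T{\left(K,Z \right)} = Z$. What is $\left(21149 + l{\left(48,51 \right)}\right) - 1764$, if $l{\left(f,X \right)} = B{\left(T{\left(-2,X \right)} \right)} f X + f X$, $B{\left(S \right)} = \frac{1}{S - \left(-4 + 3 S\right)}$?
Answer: $\frac{1068593}{49} \approx 21808.0$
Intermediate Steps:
$B{\left(S \right)} = \frac{1}{4 - 2 S}$ ($B{\left(S \right)} = \frac{1}{S - \left(-4 + 3 S\right)} = \frac{1}{4 - 2 S}$)
$l{\left(f,X \right)} = X f - \frac{X f}{-4 + 2 X}$ ($l{\left(f,X \right)} = - \frac{1}{-4 + 2 X} f X + f X = - \frac{f}{-4 + 2 X} X + X f = - \frac{X f}{-4 + 2 X} + X f = X f - \frac{X f}{-4 + 2 X}$)
$\left(21149 + l{\left(48,51 \right)}\right) - 1764 = \left(21149 + \frac{1}{2} \cdot 51 \cdot 48 \frac{1}{-2 + 51} \left(-5 + 2 \cdot 51\right)\right) - 1764 = \left(21149 + \frac{1}{2} \cdot 51 \cdot 48 \cdot \frac{1}{49} \left(-5 + 102\right)\right) - 1764 = \left(21149 + \frac{1}{2} \cdot 51 \cdot 48 \cdot \frac{1}{49} \cdot 97\right) - 1764 = \left(21149 + \frac{118728}{49}\right) - 1764 = \frac{1155029}{49} - 1764 = \frac{1068593}{49}$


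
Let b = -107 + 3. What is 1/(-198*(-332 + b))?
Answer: 1/86328 ≈ 1.1584e-5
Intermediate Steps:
b = -104
1/(-198*(-332 + b)) = 1/(-198*(-332 - 104)) = 1/(-198*(-436)) = 1/86328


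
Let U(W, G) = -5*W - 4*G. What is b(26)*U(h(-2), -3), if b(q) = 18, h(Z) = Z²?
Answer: -144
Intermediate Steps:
b(26)*U(h(-2), -3) = 18*(-5*(-2)² - 4*(-3)) = 18*(-5*4 + 12) = 18*(-20 + 12) = 18*(-8) = -144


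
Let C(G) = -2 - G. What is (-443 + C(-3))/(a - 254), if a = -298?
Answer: 221/276 ≈ 0.80072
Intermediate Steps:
(-443 + C(-3))/(a - 254) = (-443 + (-2 - 1*(-3)))/(-298 - 254) = (-443 + (-2 + 3))/(-552) = (-443 + 1)*(-1/552) = -442*(-1/552) = 221/276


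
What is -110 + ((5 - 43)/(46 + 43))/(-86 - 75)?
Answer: -1576152/14329 ≈ -110.00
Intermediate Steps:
-110 + ((5 - 43)/(46 + 43))/(-86 - 75) = -110 - 38/89/(-161) = -110 - 38*1/89*(-1/161) = -110 - 38/89*(-1/161) = -110 + 38/14329 = -1576152/14329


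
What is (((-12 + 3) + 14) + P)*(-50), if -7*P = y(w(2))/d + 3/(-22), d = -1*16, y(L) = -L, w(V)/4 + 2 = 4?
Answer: -19050/77 ≈ -247.40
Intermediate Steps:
w(V) = 8 (w(V) = -8 + 4*4 = -8 + 16 = 8)
d = -16
P = -4/77 (P = -(-1*8/(-16) + 3/(-22))/7 = -(-8*(-1/16) + 3*(-1/22))/7 = -(½ - 3/22)/7 = -⅐*4/11 = -4/77 ≈ -0.051948)
(((-12 + 3) + 14) + P)*(-50) = (((-12 + 3) + 14) - 4/77)*(-50) = ((-9 + 14) - 4/77)*(-50) = (5 - 4/77)*(-50) = (381/77)*(-50) = -19050/77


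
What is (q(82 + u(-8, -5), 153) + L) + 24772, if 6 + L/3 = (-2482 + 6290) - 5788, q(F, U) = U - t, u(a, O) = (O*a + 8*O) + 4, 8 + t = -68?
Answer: 19043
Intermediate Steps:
t = -76 (t = -8 - 68 = -76)
u(a, O) = 4 + 8*O + O*a (u(a, O) = (8*O + O*a) + 4 = 4 + 8*O + O*a)
q(F, U) = 76 + U (q(F, U) = U - 1*(-76) = U + 76 = 76 + U)
L = -5958 (L = -18 + 3*((-2482 + 6290) - 5788) = -18 + 3*(3808 - 5788) = -18 + 3*(-1980) = -18 - 5940 = -5958)
(q(82 + u(-8, -5), 153) + L) + 24772 = ((76 + 153) - 5958) + 24772 = (229 - 5958) + 24772 = -5729 + 24772 = 19043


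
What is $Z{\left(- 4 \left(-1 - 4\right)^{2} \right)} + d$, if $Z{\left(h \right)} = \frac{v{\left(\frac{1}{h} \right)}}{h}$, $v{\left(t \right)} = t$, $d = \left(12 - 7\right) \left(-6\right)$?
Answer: $- \frac{299999}{10000} \approx -30.0$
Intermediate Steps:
$d = -30$ ($d = 5 \left(-6\right) = -30$)
$Z{\left(h \right)} = \frac{1}{h^{2}}$ ($Z{\left(h \right)} = \frac{1}{h h} = \frac{1}{h^{2}}$)
$Z{\left(- 4 \left(-1 - 4\right)^{2} \right)} + d = \frac{1}{16 \left(-1 - 4\right)^{4}} - 30 = \frac{1}{10000} - 30 = - \frac{299999}{10000}$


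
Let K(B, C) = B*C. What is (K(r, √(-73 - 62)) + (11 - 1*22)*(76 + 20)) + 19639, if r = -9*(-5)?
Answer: 18583 + 135*I*√15 ≈ 18583.0 + 522.85*I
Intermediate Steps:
r = 45
(K(r, √(-73 - 62)) + (11 - 1*22)*(76 + 20)) + 19639 = (45*√(-73 - 62) + (11 - 1*22)*(76 + 20)) + 19639 = (45*√(-135) + (11 - 22)*96) + 19639 = (45*(3*I*√15) - 11*96) + 19639 = (135*I*√15 - 1056) + 19639 = (-1056 + 135*I*√15) + 19639 = 18583 + 135*I*√15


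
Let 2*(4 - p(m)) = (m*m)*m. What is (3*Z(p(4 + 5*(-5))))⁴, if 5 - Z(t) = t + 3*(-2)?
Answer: 592227335638212561/16 ≈ 3.7014e+16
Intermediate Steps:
p(m) = 4 - m³/2 (p(m) = 4 - m*m*m/2 = 4 - m²*m/2 = 4 - m³/2)
Z(t) = 11 - t (Z(t) = 5 - (t + 3*(-2)) = 5 - (t - 6) = 5 - (-6 + t) = 5 + (6 - t) = 11 - t)
(3*Z(p(4 + 5*(-5))))⁴ = (3*(11 - (4 - (4 + 5*(-5))³/2)))⁴ = (3*(11 - (4 - (4 - 25)³/2)))⁴ = (3*(11 - (4 - ½*(-21)³)))⁴ = (3*(11 - (4 - ½*(-9261))))⁴ = (3*(11 - (4 + 9261/2)))⁴ = (3*(11 - 1*9269/2))⁴ = (3*(11 - 9269/2))⁴ = (3*(-9247/2))⁴ = (-27741/2)⁴ = 592227335638212561/16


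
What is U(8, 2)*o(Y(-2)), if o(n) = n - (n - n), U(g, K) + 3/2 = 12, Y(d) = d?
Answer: -21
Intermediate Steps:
U(g, K) = 21/2 (U(g, K) = -3/2 + 12 = 21/2)
o(n) = n (o(n) = n - 1*0 = n + 0 = n)
U(8, 2)*o(Y(-2)) = (21/2)*(-2) = -21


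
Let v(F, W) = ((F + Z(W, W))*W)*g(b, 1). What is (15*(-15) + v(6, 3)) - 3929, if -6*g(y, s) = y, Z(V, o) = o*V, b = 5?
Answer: -8383/2 ≈ -4191.5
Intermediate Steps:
Z(V, o) = V*o
g(y, s) = -y/6
v(F, W) = -5*W*(F + W²)/6 (v(F, W) = ((F + W*W)*W)*(-⅙*5) = ((F + W²)*W)*(-⅚) = (W*(F + W²))*(-⅚) = -5*W*(F + W²)/6)
(15*(-15) + v(6, 3)) - 3929 = (15*(-15) - ⅚*3*(6 + 3²)) - 3929 = (-225 - ⅚*3*(6 + 9)) - 3929 = (-225 - ⅚*3*15) - 3929 = (-225 - 75/2) - 3929 = -525/2 - 3929 = -8383/2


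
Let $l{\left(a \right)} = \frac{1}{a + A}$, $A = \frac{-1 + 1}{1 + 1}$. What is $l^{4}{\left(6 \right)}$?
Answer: $\frac{1}{1296} \approx 0.0007716$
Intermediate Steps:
$A = 0$ ($A = \frac{0}{2} = 0 \cdot \frac{1}{2} = 0$)
$l{\left(a \right)} = \frac{1}{a}$ ($l{\left(a \right)} = \frac{1}{a + 0} = \frac{1}{a}$)
$l^{4}{\left(6 \right)} = \left(\frac{1}{6}\right)^{4} = \frac{1}{1296}$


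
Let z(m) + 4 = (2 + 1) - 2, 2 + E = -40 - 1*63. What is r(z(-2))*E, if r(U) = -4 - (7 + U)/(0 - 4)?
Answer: 315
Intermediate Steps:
E = -105 (E = -2 + (-40 - 1*63) = -2 + (-40 - 63) = -2 - 103 = -105)
z(m) = -3 (z(m) = -4 + ((2 + 1) - 2) = -4 + (3 - 2) = -4 + 1 = -3)
r(U) = -9/4 + U/4 (r(U) = -4 - (7 + U)/(-4) = -4 - (7 + U)*(-1)/4 = -4 - (-7/4 - U/4) = -4 + (7/4 + U/4) = -9/4 + U/4)
r(z(-2))*E = (-9/4 + (¼)*(-3))*(-105) = (-9/4 - ¾)*(-105) = -3*(-105) = 315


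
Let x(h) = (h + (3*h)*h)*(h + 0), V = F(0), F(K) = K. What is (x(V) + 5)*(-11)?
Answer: -55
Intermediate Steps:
V = 0
x(h) = h*(h + 3*h²) (x(h) = (h + 3*h²)*h = h*(h + 3*h²))
(x(V) + 5)*(-11) = (0²*(1 + 3*0) + 5)*(-11) = (0*(1 + 0) + 5)*(-11) = (0*1 + 5)*(-11) = (0 + 5)*(-11) = 5*(-11) = -55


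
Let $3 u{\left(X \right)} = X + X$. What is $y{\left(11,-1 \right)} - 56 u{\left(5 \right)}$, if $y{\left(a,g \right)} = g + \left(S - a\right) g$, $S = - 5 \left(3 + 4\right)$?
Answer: $- \frac{425}{3} \approx -141.67$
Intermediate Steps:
$S = -35$ ($S = \left(-5\right) 7 = -35$)
$u{\left(X \right)} = \frac{2 X}{3}$ ($u{\left(X \right)} = \frac{X + X}{3} = \frac{2 X}{3}$)
$y{\left(a,g \right)} = g + g \left(-35 - a\right)$ ($y{\left(a,g \right)} = g + \left(-35 - a\right) g = g + g \left(-35 - a\right)$)
$y{\left(11,-1 \right)} - 56 u{\left(5 \right)} = \left(-1\right) \left(-1\right) \left(34 + 11\right) - 56 \cdot \frac{2}{3} \cdot 5 = \left(-1\right) \left(-1\right) 45 - \frac{560}{3} = 45 - \frac{560}{3} = - \frac{425}{3}$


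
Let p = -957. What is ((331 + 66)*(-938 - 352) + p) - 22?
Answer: -513109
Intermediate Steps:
((331 + 66)*(-938 - 352) + p) - 22 = ((331 + 66)*(-938 - 352) - 957) - 22 = (397*(-1290) - 957) - 22 = (-512130 - 957) - 22 = -513087 - 22 = -513109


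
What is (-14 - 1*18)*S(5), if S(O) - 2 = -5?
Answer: 96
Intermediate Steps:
S(O) = -3 (S(O) = 2 - 5 = -3)
(-14 - 1*18)*S(5) = (-14 - 1*18)*(-3) = (-14 - 18)*(-3) = -32*(-3) = 96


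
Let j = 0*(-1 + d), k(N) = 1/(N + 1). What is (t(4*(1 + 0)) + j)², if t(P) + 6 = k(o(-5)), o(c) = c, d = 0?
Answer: 625/16 ≈ 39.063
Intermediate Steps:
k(N) = 1/(1 + N)
j = 0 (j = 0*(-1 + 0) = 0*(-1) = 0)
t(P) = -25/4 (t(P) = -6 + 1/(1 - 5) = -6 + 1/(-4) = -6 - ¼ = -25/4)
(t(4*(1 + 0)) + j)² = (-25/4 + 0)² = (-25/4)² = 625/16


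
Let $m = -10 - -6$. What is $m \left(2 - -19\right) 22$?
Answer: $-1848$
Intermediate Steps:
$m = -4$ ($m = -10 + 6 = -4$)
$m \left(2 - -19\right) 22 = - 4 \left(2 - -19\right) 22 = - 4 \left(2 + 19\right) 22 = \left(-4\right) 21 \cdot 22 = \left(-84\right) 22 = -1848$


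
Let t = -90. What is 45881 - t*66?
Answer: 51821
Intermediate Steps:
45881 - t*66 = 45881 - (-90)*66 = 45881 - 1*(-5940) = 45881 + 5940 = 51821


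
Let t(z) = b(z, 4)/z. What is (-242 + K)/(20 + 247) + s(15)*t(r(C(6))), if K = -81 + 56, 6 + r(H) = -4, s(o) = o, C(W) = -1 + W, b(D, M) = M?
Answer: -7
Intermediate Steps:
r(H) = -10 (r(H) = -6 - 4 = -10)
K = -25
t(z) = 4/z
(-242 + K)/(20 + 247) + s(15)*t(r(C(6))) = (-242 - 25)/(20 + 247) + 15*(4/(-10)) = -267/267 + 15*(4*(-⅒)) = -267*1/267 + 15*(-⅖) = -1 - 6 = -7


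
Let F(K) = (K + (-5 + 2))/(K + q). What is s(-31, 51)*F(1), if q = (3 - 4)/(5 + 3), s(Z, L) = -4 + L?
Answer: -752/7 ≈ -107.43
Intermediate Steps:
q = -1/8 ≈ -0.12500
F(K) = (-3 + K)/(-1/8 + K) (F(K) = (K + (-5 + 2))/(K - 1/8) = (K - 3)/(-1/8 + K) = (-3 + K)/(-1/8 + K))
s(-31, 51)*F(1) = (-4 + 51)*(8*(-3 + 1)/(-1 + 8*1)) = 47*(8*(-2)/(-1 + 8)) = 47*(8*(-2)/7) = 47*(8*(1/7)*(-2)) = 47*(-16/7) = -752/7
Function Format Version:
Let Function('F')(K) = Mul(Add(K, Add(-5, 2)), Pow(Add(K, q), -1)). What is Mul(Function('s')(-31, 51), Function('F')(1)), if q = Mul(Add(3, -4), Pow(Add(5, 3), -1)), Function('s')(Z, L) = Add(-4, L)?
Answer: Rational(-752, 7) ≈ -107.43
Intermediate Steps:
q = Rational(-1, 8) (q = Mul(-1, Pow(8, -1)) = Mul(-1, Rational(1, 8)) = Rational(-1, 8) ≈ -0.12500)
Function('F')(K) = Mul(Pow(Add(Rational(-1, 8), K), -1), Add(-3, K)) (Function('F')(K) = Mul(Add(K, Add(-5, 2)), Pow(Add(K, Rational(-1, 8)), -1)) = Mul(Add(K, -3), Pow(Add(Rational(-1, 8), K), -1)) = Mul(Add(-3, K), Pow(Add(Rational(-1, 8), K), -1)) = Mul(Pow(Add(Rational(-1, 8), K), -1), Add(-3, K)))
Mul(Function('s')(-31, 51), Function('F')(1)) = Mul(Add(-4, 51), Mul(8, Pow(Add(-1, Mul(8, 1)), -1), Add(-3, 1))) = Mul(47, Mul(8, Pow(Add(-1, 8), -1), -2)) = Mul(47, Mul(8, Pow(7, -1), -2)) = Mul(47, Mul(8, Rational(1, 7), -2)) = Mul(47, Rational(-16, 7)) = Rational(-752, 7)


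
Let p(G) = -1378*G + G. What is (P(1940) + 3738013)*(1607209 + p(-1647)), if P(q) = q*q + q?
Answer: 29077228329784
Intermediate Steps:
P(q) = q + q² (P(q) = q² + q = q + q²)
p(G) = -1377*G
(P(1940) + 3738013)*(1607209 + p(-1647)) = (1940*(1 + 1940) + 3738013)*(1607209 - 1377*(-1647)) = (1940*1941 + 3738013)*(1607209 + 2267919) = (3765540 + 3738013)*3875128 = 7503553*3875128 = 29077228329784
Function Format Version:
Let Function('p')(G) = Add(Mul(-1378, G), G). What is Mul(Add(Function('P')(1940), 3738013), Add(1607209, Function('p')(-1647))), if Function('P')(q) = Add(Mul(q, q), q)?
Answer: 29077228329784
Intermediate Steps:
Function('P')(q) = Add(q, Pow(q, 2)) (Function('P')(q) = Add(Pow(q, 2), q) = Add(q, Pow(q, 2)))
Function('p')(G) = Mul(-1377, G)
Mul(Add(Function('P')(1940), 3738013), Add(1607209, Function('p')(-1647))) = Mul(Add(Mul(1940, Add(1, 1940)), 3738013), Add(1607209, Mul(-1377, -1647))) = Mul(Add(Mul(1940, 1941), 3738013), Add(1607209, 2267919)) = Mul(Add(3765540, 3738013), 3875128) = Mul(7503553, 3875128) = 29077228329784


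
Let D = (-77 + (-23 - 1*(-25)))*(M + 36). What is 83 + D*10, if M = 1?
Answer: -27667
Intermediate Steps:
D = -2775 (D = (-77 + (-23 - 1*(-25)))*(1 + 36) = (-77 + (-23 + 25))*37 = (-77 + 2)*37 = -75*37 = -2775)
83 + D*10 = 83 - 2775*10 = 83 - 27750 = -27667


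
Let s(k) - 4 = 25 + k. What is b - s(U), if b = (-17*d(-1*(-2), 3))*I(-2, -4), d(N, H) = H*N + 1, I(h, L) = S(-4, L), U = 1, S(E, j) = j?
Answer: 446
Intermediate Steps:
s(k) = 29 + k (s(k) = 4 + (25 + k) = 29 + k)
I(h, L) = L
d(N, H) = 1 + H*N
b = 476 (b = -17*(1 + 3*(-1*(-2)))*(-4) = -17*(1 + 3*2)*(-4) = -17*(1 + 6)*(-4) = -17*7*(-4) = -119*(-4) = 476)
b - s(U) = 476 - (29 + 1) = 476 - 1*30 = 476 - 30 = 446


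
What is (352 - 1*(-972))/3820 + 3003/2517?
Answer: 1233664/801245 ≈ 1.5397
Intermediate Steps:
(352 - 1*(-972))/3820 + 3003/2517 = (352 + 972)*(1/3820) + 3003*(1/2517) = 1324*(1/3820) + 1001/839 = 331/955 + 1001/839 = 1233664/801245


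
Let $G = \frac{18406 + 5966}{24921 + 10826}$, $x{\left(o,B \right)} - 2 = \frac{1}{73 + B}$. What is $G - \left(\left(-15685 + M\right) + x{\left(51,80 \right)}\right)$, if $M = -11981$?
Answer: $\frac{151306159393}{5469291} \approx 27665.0$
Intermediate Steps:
$x{\left(o,B \right)} = 2 + \frac{1}{73 + B}$
$G = \frac{24372}{35747} \approx 0.68179$
$G - \left(\left(-15685 + M\right) + x{\left(51,80 \right)}\right) = \frac{24372}{35747} - \left(\left(-15685 - 11981\right) + \frac{147 + 2 \cdot 80}{73 + 80}\right) = \frac{24372}{35747} - \left(-27666 + \frac{147 + 160}{153}\right) = \frac{24372}{35747} - \left(-27666 + \frac{1}{153} \cdot 307\right) = \frac{24372}{35747} - \left(-27666 + \frac{307}{153}\right) = \frac{24372}{35747} - - \frac{4232591}{153} = \frac{24372}{35747} + \frac{4232591}{153} = \frac{151306159393}{5469291}$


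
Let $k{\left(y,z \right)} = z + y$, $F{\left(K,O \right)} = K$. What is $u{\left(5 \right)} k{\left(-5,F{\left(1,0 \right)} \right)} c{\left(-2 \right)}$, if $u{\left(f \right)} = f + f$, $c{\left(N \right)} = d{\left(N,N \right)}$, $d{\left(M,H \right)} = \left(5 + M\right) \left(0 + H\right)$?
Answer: $240$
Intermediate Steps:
$k{\left(y,z \right)} = y + z$
$d{\left(M,H \right)} = H \left(5 + M\right)$ ($d{\left(M,H \right)} = \left(5 + M\right) H = H \left(5 + M\right)$)
$c{\left(N \right)} = N \left(5 + N\right)$
$u{\left(f \right)} = 2 f$
$u{\left(5 \right)} k{\left(-5,F{\left(1,0 \right)} \right)} c{\left(-2 \right)} = 2 \cdot 5 \left(-5 + 1\right) \left(- 2 \left(5 - 2\right)\right) = 10 \left(-4\right) \left(\left(-2\right) 3\right) = \left(-40\right) \left(-6\right) = 240$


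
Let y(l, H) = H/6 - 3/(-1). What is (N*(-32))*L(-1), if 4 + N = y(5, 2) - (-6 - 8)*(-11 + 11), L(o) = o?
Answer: -64/3 ≈ -21.333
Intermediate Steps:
y(l, H) = 3 + H/6 (y(l, H) = H*(⅙) - 3*(-1) = H/6 + 3 = 3 + H/6)
N = -⅔ (N = -4 + ((3 + (⅙)*2) - (-6 - 8)*(-11 + 11)) = -4 + ((3 + ⅓) - (-14)*0) = -4 + (10/3 - 1*0) = -4 + (10/3 + 0) = -4 + 10/3 = -⅔ ≈ -0.66667)
(N*(-32))*L(-1) = -⅔*(-32)*(-1) = (64/3)*(-1) = -64/3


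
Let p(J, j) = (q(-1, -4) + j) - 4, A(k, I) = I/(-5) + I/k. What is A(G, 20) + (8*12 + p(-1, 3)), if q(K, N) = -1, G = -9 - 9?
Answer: 800/9 ≈ 88.889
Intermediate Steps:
G = -18
A(k, I) = -I/5 + I/k (A(k, I) = I*(-1/5) + I/k = -I/5 + I/k)
p(J, j) = -5 + j (p(J, j) = (-1 + j) - 4 = -5 + j)
A(G, 20) + (8*12 + p(-1, 3)) = (-1/5*20 + 20/(-18)) + (8*12 + (-5 + 3)) = (-4 + 20*(-1/18)) + (96 - 2) = (-4 - 10/9) + 94 = -46/9 + 94 = 800/9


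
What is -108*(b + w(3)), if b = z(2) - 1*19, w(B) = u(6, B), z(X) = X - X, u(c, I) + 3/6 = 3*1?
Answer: 1782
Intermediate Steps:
u(c, I) = 5/2 (u(c, I) = -½ + 3*1 = -½ + 3 = 5/2)
z(X) = 0
w(B) = 5/2
b = -19 (b = 0 - 1*19 = 0 - 19 = -19)
-108*(b + w(3)) = -108*(-19 + 5/2) = -108*(-33/2) = 1782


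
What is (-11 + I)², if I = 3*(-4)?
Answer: 529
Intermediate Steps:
I = -12
(-11 + I)² = (-11 - 12)² = (-23)² = 529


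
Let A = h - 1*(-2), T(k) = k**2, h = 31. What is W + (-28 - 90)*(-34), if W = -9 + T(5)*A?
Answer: 4828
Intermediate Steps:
A = 33 (A = 31 - 1*(-2) = 31 + 2 = 33)
W = 816 (W = -9 + 5**2*33 = -9 + 25*33 = -9 + 825 = 816)
W + (-28 - 90)*(-34) = 816 + (-28 - 90)*(-34) = 816 - 118*(-34) = 816 + 4012 = 4828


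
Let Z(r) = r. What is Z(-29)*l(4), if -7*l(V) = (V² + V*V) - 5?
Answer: 783/7 ≈ 111.86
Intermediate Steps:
l(V) = 5/7 - 2*V²/7 (l(V) = -((V² + V*V) - 5)/7 = -((V² + V²) - 5)/7 = -(2*V² - 5)/7 = -(-5 + 2*V²)/7 = 5/7 - 2*V²/7)
Z(-29)*l(4) = -29*(5/7 - 2/7*4²) = -29*(5/7 - 2/7*16) = -29*(5/7 - 32/7) = -29*(-27/7) = 783/7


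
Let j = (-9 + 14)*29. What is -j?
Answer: -145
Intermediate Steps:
j = 145 (j = 5*29 = 145)
-j = -1*145 = -145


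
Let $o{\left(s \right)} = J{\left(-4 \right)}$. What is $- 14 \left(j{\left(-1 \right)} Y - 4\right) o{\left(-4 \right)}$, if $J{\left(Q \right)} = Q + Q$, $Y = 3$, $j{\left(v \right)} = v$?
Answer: $-784$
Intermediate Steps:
$J{\left(Q \right)} = 2 Q$
$o{\left(s \right)} = -8$ ($o{\left(s \right)} = 2 \left(-4\right) = -8$)
$- 14 \left(j{\left(-1 \right)} Y - 4\right) o{\left(-4 \right)} = - 14 \left(\left(-1\right) 3 - 4\right) \left(-8\right) = - 14 \left(-3 - 4\right) \left(-8\right) = \left(-14\right) \left(-7\right) \left(-8\right) = 98 \left(-8\right) = -784$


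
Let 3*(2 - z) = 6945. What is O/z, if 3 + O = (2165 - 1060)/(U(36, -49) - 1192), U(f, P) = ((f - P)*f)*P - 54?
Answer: 454663/349693218 ≈ 0.0013002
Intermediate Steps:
z = -2313 (z = 2 - ⅓*6945 = 2 - 2315 = -2313)
U(f, P) = -54 + P*f*(f - P) (U(f, P) = (f*(f - P))*P - 54 = P*f*(f - P) - 54 = -54 + P*f*(f - P))
O = -454663/151186 (O = -3 + (2165 - 1060)/((-54 - 49*36² - 1*36*(-49)²) - 1192) = -3 + 1105/((-54 - 49*1296 - 1*36*2401) - 1192) = -3 + 1105/((-54 - 63504 - 86436) - 1192) = -3 + 1105/(-149994 - 1192) = -3 + 1105/(-151186) = -3 + 1105*(-1/151186) = -3 - 1105/151186 = -454663/151186 ≈ -3.0073)
O/z = -454663/151186/(-2313) = -454663/151186*(-1/2313) = 454663/349693218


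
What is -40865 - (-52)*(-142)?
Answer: -48249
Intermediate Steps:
-40865 - (-52)*(-142) = -40865 - 1*7384 = -40865 - 7384 = -48249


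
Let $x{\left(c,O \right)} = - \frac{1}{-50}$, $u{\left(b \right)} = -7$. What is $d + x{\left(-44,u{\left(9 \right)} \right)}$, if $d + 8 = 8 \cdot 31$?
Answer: $\frac{12001}{50} \approx 240.02$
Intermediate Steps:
$x{\left(c,O \right)} = \frac{1}{50}$ ($x{\left(c,O \right)} = \left(-1\right) \left(- \frac{1}{50}\right) = \frac{1}{50}$)
$d = 240$ ($d = -8 + 8 \cdot 31 = -8 + 248 = 240$)
$d + x{\left(-44,u{\left(9 \right)} \right)} = 240 + \frac{1}{50} = \frac{12001}{50}$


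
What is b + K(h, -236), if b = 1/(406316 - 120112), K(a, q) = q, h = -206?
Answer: -67544143/286204 ≈ -236.00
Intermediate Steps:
b = 1/286204 ≈ 3.4940e-6
b + K(h, -236) = 1/286204 - 236 = -67544143/286204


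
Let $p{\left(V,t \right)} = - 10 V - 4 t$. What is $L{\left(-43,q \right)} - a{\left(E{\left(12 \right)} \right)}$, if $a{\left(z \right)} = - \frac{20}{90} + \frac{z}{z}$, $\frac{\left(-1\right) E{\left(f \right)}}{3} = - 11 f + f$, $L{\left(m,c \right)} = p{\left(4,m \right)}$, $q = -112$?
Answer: $\frac{1181}{9} \approx 131.22$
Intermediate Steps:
$L{\left(m,c \right)} = -40 - 4 m$ ($L{\left(m,c \right)} = \left(-10\right) 4 - 4 m = -40 - 4 m$)
$E{\left(f \right)} = 30 f$ ($E{\left(f \right)} = - 3 \left(- 11 f + f\right) = - 3 \left(- 10 f\right) = 30 f$)
$a{\left(z \right)} = \frac{7}{9}$ ($a{\left(z \right)} = \left(-20\right) \frac{1}{90} + 1 = - \frac{2}{9} + 1 = \frac{7}{9}$)
$L{\left(-43,q \right)} - a{\left(E{\left(12 \right)} \right)} = \left(-40 - -172\right) - \frac{7}{9} = \left(-40 + 172\right) - \frac{7}{9} = 132 - \frac{7}{9} = \frac{1181}{9}$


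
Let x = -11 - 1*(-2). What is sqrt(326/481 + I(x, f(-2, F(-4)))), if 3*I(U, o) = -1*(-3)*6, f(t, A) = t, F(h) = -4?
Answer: 2*sqrt(386243)/481 ≈ 2.5841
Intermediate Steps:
x = -9 (x = -11 + 2 = -9)
I(U, o) = 6 (I(U, o) = (-1*(-3)*6)/3 = (3*6)/3 = (1/3)*18 = 6)
sqrt(326/481 + I(x, f(-2, F(-4)))) = sqrt(326/481 + 6) = sqrt(3212/481) = 2*sqrt(386243)/481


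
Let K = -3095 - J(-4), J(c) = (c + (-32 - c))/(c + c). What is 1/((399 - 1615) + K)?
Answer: -1/4315 ≈ -0.00023175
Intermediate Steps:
J(c) = -16/c (J(c) = -32*1/(2*c) = -16/c)
K = -3099 (K = -3095 - (-16)/(-4) = -3095 - (-16)*(-1)/4 = -3095 - 1*4 = -3095 - 4 = -3099)
1/((399 - 1615) + K) = 1/((399 - 1615) - 3099) = 1/(-1216 - 3099) = 1/(-4315) = -1/4315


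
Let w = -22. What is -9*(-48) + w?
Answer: 410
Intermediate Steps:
-9*(-48) + w = -9*(-48) - 22 = 432 - 22 = 410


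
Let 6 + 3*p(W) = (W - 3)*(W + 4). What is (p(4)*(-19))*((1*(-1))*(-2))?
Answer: -76/3 ≈ -25.333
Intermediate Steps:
p(W) = -2 + (-3 + W)*(4 + W)/3 (p(W) = -2 + ((W - 3)*(W + 4))/3 = -2 + ((-3 + W)*(4 + W))/3 = -2 + (-3 + W)*(4 + W)/3)
(p(4)*(-19))*((1*(-1))*(-2)) = ((-6 + (⅓)*4 + (⅓)*4²)*(-19))*((1*(-1))*(-2)) = ((-6 + 4/3 + (⅓)*16)*(-19))*(-1*(-2)) = ((-6 + 4/3 + 16/3)*(-19))*2 = ((⅔)*(-19))*2 = -38/3*2 = -76/3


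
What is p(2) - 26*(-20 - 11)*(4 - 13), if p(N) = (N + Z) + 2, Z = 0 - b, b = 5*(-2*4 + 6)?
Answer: -7240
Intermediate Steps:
b = -10 (b = 5*(-8 + 6) = 5*(-2) = -10)
Z = 10 (Z = 0 - 1*(-10) = 0 + 10 = 10)
p(N) = 12 + N (p(N) = (N + 10) + 2 = (10 + N) + 2 = 12 + N)
p(2) - 26*(-20 - 11)*(4 - 13) = (12 + 2) - 26*(-20 - 11)*(4 - 13) = 14 - (-806)*(-9) = 14 - 26*279 = 14 - 7254 = -7240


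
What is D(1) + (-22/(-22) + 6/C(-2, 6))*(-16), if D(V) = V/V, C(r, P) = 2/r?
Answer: 81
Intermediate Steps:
D(V) = 1
D(1) + (-22/(-22) + 6/C(-2, 6))*(-16) = 1 + (-22/(-22) + 6/((2/(-2))))*(-16) = 1 + (-22*(-1/22) + 6/((2*(-½))))*(-16) = 1 + (1 + 6/(-1))*(-16) = 1 + (1 + 6*(-1))*(-16) = 1 + (1 - 6)*(-16) = 1 - 5*(-16) = 1 + 80 = 81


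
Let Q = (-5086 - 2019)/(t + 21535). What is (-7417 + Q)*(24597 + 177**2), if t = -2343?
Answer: -3980649627747/9596 ≈ -4.1482e+8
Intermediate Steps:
Q = -7105/19192 (Q = (-5086 - 2019)/(-2343 + 21535) = -7105/19192 ≈ -0.37021)
(-7417 + Q)*(24597 + 177**2) = (-7417 - 7105/19192)*(24597 + 177**2) = -142354169*(24597 + 31329)/19192 = -142354169/19192*55926 = -3980649627747/9596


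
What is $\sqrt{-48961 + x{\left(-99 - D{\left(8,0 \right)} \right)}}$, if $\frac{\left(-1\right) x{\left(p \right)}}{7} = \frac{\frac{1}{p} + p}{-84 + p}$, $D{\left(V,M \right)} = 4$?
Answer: $\frac{i \sqrt{18165281984751}}{19261} \approx 221.28 i$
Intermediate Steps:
$x{\left(p \right)} = - \frac{7 \left(p + \frac{1}{p}\right)}{-84 + p}$ ($x{\left(p \right)} = - 7 \frac{\frac{1}{p} + p}{-84 + p} = - 7 \frac{p + \frac{1}{p}}{-84 + p} = - \frac{7 \left(p + \frac{1}{p}\right)}{-84 + p}$)
$\sqrt{-48961 + x{\left(-99 - D{\left(8,0 \right)} \right)}} = \sqrt{-48961 + \frac{7 \left(-1 - \left(-99 - 4\right)^{2}\right)}{\left(-99 - 4\right) \left(-84 - 103\right)}} = \sqrt{-48961 + \frac{7 \left(-1 - \left(-103\right)^{2}\right)}{\left(-103\right) \left(-84 - 103\right)}} = \sqrt{-48961 + 7 \left(- \frac{1}{103}\right) \frac{1}{-187} \left(-1 - 10609\right)} = \sqrt{-48961 + 7 \left(- \frac{1}{103}\right) \left(- \frac{1}{187}\right) \left(-1 - 10609\right)} = \sqrt{-48961 + 7 \left(- \frac{1}{103}\right) \left(- \frac{1}{187}\right) \left(-10610\right)} = \sqrt{-48961 - \frac{74270}{19261}} = \sqrt{- \frac{943112091}{19261}} = \frac{i \sqrt{18165281984751}}{19261}$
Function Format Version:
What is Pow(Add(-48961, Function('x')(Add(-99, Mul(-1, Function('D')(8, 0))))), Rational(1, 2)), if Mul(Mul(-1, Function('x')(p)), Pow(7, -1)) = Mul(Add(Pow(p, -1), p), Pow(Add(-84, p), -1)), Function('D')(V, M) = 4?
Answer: Mul(Rational(1, 19261), I, Pow(18165281984751, Rational(1, 2))) ≈ Mul(221.28, I)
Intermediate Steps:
Function('x')(p) = Mul(-7, Pow(Add(-84, p), -1), Add(p, Pow(p, -1))) (Function('x')(p) = Mul(-7, Mul(Add(Pow(p, -1), p), Pow(Add(-84, p), -1))) = Mul(-7, Mul(Add(p, Pow(p, -1)), Pow(Add(-84, p), -1))) = Mul(-7, Mul(Pow(Add(-84, p), -1), Add(p, Pow(p, -1)))) = Mul(-7, Pow(Add(-84, p), -1), Add(p, Pow(p, -1))))
Pow(Add(-48961, Function('x')(Add(-99, Mul(-1, Function('D')(8, 0))))), Rational(1, 2)) = Pow(Add(-48961, Mul(7, Pow(Add(-99, Mul(-1, 4)), -1), Pow(Add(-84, Add(-99, Mul(-1, 4))), -1), Add(-1, Mul(-1, Pow(Add(-99, Mul(-1, 4)), 2))))), Rational(1, 2)) = Pow(Add(-48961, Mul(7, Pow(Add(-99, -4), -1), Pow(Add(-84, Add(-99, -4)), -1), Add(-1, Mul(-1, Pow(Add(-99, -4), 2))))), Rational(1, 2)) = Pow(Add(-48961, Mul(7, Pow(-103, -1), Pow(Add(-84, -103), -1), Add(-1, Mul(-1, Pow(-103, 2))))), Rational(1, 2)) = Pow(Add(-48961, Mul(7, Rational(-1, 103), Pow(-187, -1), Add(-1, Mul(-1, 10609)))), Rational(1, 2)) = Pow(Add(-48961, Mul(7, Rational(-1, 103), Rational(-1, 187), Add(-1, -10609))), Rational(1, 2)) = Pow(Add(-48961, Mul(7, Rational(-1, 103), Rational(-1, 187), -10610)), Rational(1, 2)) = Pow(Add(-48961, Rational(-74270, 19261)), Rational(1, 2)) = Pow(Rational(-943112091, 19261), Rational(1, 2)) = Mul(Rational(1, 19261), I, Pow(18165281984751, Rational(1, 2)))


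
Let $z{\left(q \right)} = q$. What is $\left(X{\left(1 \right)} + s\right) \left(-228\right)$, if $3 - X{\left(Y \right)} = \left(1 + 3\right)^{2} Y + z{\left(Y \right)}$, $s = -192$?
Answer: $46968$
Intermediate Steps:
$X{\left(Y \right)} = 3 - 17 Y$ ($X{\left(Y \right)} = 3 - \left(\left(1 + 3\right)^{2} Y + Y\right) = 3 - \left(4^{2} Y + Y\right) = 3 - \left(16 Y + Y\right) = 3 - 17 Y$)
$\left(X{\left(1 \right)} + s\right) \left(-228\right) = \left(\left(3 - 17\right) - 192\right) \left(-228\right) = \left(-14 - 192\right) \left(-228\right) = \left(-206\right) \left(-228\right) = 46968$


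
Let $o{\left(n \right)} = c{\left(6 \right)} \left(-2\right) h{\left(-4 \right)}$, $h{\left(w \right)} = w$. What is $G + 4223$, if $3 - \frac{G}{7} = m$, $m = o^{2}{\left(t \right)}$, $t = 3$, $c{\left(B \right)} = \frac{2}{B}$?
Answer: $\frac{37748}{9} \approx 4194.2$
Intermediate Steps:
$o{\left(n \right)} = \frac{8}{3}$ ($o{\left(n \right)} = \frac{2}{6} \left(-2\right) \left(-4\right) = 2 \cdot \frac{1}{6} \left(-2\right) \left(-4\right) = \frac{1}{3} \left(-2\right) \left(-4\right) = \left(- \frac{2}{3}\right) \left(-4\right) = \frac{8}{3}$)
$m = \frac{64}{9}$ ($m = \left(\frac{8}{3}\right)^{2} = \frac{64}{9} \approx 7.1111$)
$G = - \frac{259}{9}$ ($G = 21 - \frac{448}{9} = - \frac{259}{9} \approx -28.778$)
$G + 4223 = - \frac{259}{9} + 4223 = \frac{37748}{9}$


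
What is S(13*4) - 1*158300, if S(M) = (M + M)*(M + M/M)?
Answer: -152788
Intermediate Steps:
S(M) = 2*M*(1 + M) (S(M) = (2*M)*(M + 1) = (2*M)*(1 + M) = 2*M*(1 + M))
S(13*4) - 1*158300 = 2*(13*4)*(1 + 13*4) - 1*158300 = 2*52*(1 + 52) - 158300 = 2*52*53 - 158300 = 5512 - 158300 = -152788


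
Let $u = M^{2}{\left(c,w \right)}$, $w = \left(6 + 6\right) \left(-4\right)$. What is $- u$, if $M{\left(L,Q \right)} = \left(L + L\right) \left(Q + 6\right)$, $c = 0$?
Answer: $0$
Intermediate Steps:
$w = -48$ ($w = 12 \left(-4\right) = -48$)
$M{\left(L,Q \right)} = 2 L \left(6 + Q\right)$
$u = 0$ ($u = \left(2 \cdot 0 \left(6 - 48\right)\right)^{2} = \left(2 \cdot 0 \left(-42\right)\right)^{2} = 0^{2} = 0$)
$- u = \left(-1\right) 0 = 0$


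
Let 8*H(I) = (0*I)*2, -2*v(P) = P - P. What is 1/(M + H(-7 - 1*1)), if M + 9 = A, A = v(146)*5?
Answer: -⅑ ≈ -0.11111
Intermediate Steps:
v(P) = 0 (v(P) = -(P - P)/2 = -½*0 = 0)
H(I) = 0 (H(I) = ((0*I)*2)/8 = (0*2)/8 = (⅛)*0 = 0)
A = 0 (A = 0*5 = 0)
M = -9 (M = -9 + 0 = -9)
1/(M + H(-7 - 1*1)) = 1/(-9 + 0) = 1/(-9) = -⅑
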